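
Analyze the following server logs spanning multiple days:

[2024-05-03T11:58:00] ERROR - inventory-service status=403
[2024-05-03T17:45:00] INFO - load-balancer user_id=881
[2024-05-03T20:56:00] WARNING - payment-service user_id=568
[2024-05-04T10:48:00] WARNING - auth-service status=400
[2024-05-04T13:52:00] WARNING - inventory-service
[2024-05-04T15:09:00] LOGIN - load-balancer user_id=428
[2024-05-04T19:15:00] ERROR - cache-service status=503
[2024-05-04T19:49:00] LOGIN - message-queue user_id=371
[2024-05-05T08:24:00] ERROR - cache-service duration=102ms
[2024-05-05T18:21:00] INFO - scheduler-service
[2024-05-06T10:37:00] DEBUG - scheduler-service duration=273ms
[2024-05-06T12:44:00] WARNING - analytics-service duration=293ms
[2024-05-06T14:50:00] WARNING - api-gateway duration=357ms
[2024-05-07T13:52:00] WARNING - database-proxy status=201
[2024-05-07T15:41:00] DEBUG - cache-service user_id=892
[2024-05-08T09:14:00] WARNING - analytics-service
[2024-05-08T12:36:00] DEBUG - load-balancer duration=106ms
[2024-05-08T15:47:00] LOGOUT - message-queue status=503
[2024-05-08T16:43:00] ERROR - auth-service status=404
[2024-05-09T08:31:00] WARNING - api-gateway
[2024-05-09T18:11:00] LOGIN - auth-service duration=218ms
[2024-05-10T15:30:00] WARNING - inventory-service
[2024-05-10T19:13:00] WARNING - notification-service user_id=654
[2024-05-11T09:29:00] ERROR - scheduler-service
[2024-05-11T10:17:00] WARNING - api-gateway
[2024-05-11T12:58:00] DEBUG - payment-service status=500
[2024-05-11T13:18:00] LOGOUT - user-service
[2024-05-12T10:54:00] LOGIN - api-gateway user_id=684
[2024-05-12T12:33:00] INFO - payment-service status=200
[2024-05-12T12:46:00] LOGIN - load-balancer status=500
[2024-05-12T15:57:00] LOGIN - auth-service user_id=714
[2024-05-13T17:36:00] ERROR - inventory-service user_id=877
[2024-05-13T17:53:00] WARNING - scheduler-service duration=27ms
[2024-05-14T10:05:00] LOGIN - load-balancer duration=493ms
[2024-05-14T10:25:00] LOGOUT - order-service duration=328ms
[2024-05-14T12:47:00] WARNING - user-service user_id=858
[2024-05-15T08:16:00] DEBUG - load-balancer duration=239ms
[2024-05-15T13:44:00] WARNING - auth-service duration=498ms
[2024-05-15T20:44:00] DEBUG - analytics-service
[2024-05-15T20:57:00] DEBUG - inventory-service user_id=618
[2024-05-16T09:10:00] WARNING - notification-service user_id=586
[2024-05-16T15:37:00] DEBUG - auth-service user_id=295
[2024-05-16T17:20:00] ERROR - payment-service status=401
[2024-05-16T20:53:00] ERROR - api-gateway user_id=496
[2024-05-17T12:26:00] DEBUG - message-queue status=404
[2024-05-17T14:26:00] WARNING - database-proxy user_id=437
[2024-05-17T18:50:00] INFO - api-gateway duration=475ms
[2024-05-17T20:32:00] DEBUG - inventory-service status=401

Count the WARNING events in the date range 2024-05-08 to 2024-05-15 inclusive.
8

To filter by date range:

1. Date range: 2024-05-08 through 2024-05-15, both dates inclusive
2. Filter for WARNING events whose date falls in this range
3. Count matching events: 8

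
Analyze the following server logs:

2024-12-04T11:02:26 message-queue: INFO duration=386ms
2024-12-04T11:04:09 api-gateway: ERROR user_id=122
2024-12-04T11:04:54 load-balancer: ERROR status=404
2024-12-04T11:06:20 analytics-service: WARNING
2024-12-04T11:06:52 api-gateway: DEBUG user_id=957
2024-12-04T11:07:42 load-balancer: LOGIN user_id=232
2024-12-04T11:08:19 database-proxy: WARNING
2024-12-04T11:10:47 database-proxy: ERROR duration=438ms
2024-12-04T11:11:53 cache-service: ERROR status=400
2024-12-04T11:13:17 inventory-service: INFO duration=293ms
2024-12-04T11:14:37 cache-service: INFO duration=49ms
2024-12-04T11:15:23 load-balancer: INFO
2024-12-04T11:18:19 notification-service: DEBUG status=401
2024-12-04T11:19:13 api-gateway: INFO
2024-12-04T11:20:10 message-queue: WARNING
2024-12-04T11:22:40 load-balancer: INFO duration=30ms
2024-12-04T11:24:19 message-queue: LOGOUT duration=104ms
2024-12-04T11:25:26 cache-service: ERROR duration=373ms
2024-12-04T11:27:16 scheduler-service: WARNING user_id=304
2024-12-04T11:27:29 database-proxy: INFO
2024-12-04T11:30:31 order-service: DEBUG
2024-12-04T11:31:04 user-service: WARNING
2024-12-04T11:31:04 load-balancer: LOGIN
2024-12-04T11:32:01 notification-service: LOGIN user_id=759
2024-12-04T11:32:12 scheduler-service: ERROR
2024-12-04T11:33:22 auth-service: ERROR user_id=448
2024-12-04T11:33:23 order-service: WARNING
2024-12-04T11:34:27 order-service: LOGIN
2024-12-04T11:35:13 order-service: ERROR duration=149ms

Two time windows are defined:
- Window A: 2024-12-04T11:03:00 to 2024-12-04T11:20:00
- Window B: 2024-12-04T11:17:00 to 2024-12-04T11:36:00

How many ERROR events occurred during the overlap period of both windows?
0

To find overlap events:

1. Window A: 2024-12-04T11:03:00 to 2024-12-04T11:20:00
2. Window B: 2024-12-04T11:17:00 to 2024-12-04T11:36:00
3. Overlap period: 2024-12-04T11:17:00 to 2024-12-04T11:20:00
4. Count ERROR events in overlap: 0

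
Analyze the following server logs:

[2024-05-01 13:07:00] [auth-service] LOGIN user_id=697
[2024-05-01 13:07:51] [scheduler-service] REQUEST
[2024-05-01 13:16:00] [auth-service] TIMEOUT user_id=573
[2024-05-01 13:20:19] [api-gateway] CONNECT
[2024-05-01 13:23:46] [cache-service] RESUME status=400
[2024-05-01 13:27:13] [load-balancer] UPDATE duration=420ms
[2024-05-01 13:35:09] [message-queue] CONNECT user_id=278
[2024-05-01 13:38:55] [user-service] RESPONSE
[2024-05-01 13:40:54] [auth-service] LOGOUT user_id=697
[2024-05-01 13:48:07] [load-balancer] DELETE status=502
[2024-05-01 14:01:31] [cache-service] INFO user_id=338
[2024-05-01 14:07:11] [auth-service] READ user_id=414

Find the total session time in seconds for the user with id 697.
2034

To calculate session duration:

1. Find LOGIN event for user_id=697: 2024-05-01 13:07:00
2. Find LOGOUT event for user_id=697: 2024-05-01 13:40:54
3. Session duration: 2024-05-01 13:40:54 - 2024-05-01 13:07:00 = 2034 seconds (33 minutes)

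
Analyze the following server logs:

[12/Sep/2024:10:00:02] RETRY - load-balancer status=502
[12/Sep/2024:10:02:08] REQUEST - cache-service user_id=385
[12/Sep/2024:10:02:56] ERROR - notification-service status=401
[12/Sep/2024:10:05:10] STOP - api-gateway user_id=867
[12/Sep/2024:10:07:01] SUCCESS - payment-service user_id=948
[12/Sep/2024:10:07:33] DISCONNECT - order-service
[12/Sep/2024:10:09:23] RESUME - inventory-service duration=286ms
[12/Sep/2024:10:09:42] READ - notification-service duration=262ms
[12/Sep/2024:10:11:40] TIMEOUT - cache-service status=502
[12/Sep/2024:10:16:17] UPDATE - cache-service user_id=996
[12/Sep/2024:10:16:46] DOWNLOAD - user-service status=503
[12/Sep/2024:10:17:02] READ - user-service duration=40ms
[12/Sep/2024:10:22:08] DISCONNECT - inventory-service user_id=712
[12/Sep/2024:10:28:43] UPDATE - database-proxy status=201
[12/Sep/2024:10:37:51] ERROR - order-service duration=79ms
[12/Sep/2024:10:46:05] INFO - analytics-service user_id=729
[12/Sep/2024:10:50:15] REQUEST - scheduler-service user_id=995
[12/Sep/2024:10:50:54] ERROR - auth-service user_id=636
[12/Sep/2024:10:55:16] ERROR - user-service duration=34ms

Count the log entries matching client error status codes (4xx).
1

To find matching entries:

1. Pattern to match: client error status codes (4xx)
2. Scan each log entry for the pattern
3. Count matches: 1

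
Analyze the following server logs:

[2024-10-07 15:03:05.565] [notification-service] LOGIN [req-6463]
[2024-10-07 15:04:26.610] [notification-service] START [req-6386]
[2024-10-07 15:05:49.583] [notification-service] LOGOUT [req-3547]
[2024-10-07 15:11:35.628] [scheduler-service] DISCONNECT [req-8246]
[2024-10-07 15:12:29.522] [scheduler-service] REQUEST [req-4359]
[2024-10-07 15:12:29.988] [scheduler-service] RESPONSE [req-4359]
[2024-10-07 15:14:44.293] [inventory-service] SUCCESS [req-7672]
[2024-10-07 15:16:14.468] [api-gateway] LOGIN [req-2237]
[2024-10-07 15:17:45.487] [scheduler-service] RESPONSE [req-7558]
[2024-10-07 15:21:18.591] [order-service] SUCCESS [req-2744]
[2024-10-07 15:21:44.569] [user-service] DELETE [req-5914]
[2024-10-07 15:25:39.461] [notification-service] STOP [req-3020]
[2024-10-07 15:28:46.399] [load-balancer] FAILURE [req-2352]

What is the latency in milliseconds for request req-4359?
466

To calculate latency:

1. Find REQUEST with id req-4359: 2024-10-07 15:12:29.522
2. Find RESPONSE with id req-4359: 2024-10-07 15:12:29.988
3. Latency: 2024-10-07 15:12:29.988 - 2024-10-07 15:12:29.522 = 466ms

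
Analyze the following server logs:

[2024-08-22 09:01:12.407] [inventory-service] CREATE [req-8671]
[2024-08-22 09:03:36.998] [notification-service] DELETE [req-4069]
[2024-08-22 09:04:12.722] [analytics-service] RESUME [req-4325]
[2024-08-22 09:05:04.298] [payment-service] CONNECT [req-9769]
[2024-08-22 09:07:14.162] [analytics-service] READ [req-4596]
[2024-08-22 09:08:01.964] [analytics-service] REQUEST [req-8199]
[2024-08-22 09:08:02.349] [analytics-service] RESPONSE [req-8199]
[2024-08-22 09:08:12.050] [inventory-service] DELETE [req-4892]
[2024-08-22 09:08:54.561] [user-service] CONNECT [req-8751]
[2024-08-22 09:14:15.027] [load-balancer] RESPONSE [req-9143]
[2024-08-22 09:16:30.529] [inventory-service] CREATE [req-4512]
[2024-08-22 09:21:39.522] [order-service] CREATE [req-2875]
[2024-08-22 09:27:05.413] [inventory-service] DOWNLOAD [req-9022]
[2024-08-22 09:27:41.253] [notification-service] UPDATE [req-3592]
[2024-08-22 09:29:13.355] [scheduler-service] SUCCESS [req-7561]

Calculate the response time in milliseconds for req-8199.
385

To calculate latency:

1. Find REQUEST with id req-8199: 2024-08-22 09:08:01.964
2. Find RESPONSE with id req-8199: 2024-08-22 09:08:02.349
3. Latency: 2024-08-22 09:08:02.349 - 2024-08-22 09:08:01.964 = 385ms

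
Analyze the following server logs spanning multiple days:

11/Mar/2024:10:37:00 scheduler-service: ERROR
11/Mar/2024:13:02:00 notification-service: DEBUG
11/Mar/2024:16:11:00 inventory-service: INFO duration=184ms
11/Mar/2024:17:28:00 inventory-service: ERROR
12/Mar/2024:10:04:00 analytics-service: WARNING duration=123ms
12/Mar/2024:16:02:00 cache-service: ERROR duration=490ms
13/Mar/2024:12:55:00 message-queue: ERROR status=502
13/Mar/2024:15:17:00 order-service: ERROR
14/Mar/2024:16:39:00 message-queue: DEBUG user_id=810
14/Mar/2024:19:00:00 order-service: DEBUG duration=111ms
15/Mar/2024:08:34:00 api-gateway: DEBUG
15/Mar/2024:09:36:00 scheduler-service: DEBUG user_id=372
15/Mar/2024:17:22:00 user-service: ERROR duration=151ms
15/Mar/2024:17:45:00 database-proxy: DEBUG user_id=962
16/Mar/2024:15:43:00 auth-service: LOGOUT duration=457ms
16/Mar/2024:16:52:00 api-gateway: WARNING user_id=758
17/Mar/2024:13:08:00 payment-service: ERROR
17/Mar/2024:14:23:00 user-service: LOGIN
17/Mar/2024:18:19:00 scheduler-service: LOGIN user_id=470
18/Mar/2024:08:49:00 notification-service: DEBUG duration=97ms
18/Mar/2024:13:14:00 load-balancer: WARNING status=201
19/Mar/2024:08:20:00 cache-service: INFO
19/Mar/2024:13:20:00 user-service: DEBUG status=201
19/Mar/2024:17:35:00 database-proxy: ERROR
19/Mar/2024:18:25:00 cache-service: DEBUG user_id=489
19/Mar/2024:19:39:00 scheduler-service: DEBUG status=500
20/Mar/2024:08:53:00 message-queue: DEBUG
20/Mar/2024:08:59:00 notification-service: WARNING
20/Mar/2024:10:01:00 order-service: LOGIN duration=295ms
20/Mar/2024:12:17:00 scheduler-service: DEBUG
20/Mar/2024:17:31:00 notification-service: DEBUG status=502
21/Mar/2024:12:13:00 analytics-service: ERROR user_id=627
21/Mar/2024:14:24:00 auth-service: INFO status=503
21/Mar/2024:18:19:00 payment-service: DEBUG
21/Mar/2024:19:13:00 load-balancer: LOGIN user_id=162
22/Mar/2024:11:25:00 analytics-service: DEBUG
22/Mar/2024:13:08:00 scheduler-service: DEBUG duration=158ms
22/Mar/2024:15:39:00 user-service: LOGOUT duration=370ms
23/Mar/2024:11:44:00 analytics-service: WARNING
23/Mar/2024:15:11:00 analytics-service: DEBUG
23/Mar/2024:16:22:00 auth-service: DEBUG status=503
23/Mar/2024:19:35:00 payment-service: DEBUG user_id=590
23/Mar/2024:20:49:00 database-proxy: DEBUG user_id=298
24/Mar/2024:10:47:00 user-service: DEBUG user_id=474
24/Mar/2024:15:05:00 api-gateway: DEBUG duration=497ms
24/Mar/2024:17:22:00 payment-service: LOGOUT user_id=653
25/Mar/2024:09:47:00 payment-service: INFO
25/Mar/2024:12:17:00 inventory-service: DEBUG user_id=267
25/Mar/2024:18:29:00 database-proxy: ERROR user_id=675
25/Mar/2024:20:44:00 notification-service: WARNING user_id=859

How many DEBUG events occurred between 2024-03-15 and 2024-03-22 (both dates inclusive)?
13

To filter by date range:

1. Date range: 2024-03-15 through 2024-03-22, both dates inclusive
2. Filter for DEBUG events whose date falls in this range
3. Count matching events: 13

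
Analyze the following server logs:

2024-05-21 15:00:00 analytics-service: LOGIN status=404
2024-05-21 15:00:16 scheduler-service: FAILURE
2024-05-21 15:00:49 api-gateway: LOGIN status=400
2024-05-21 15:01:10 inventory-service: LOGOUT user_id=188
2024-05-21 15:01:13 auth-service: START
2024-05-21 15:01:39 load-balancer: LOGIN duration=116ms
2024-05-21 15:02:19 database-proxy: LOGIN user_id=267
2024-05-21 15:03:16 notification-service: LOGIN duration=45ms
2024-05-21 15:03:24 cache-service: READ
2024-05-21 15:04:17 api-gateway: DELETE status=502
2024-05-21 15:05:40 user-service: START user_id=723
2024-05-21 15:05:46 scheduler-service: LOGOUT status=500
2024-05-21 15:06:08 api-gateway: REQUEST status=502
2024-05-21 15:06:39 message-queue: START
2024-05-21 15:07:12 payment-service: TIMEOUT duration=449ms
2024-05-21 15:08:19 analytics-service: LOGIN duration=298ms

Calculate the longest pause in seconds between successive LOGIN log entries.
303

To find the longest gap:

1. Extract all LOGIN events in chronological order
2. Calculate time differences between consecutive events
3. Find the maximum difference
4. Longest gap: 303 seconds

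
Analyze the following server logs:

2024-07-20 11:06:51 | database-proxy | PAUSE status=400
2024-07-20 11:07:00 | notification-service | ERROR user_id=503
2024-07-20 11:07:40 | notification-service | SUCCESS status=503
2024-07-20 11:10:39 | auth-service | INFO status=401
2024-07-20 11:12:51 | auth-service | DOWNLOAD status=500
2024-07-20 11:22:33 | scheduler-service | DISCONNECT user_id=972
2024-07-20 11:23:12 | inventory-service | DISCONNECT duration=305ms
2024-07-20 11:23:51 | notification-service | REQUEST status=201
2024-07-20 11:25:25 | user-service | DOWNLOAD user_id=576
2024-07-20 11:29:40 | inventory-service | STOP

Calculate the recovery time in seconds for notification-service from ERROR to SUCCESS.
40

To calculate recovery time:

1. Find ERROR event for notification-service: 2024-07-20 11:07:00
2. Find next SUCCESS event for notification-service: 2024-07-20 11:07:40
3. Recovery time: 2024-07-20 11:07:40 - 2024-07-20 11:07:00 = 40 seconds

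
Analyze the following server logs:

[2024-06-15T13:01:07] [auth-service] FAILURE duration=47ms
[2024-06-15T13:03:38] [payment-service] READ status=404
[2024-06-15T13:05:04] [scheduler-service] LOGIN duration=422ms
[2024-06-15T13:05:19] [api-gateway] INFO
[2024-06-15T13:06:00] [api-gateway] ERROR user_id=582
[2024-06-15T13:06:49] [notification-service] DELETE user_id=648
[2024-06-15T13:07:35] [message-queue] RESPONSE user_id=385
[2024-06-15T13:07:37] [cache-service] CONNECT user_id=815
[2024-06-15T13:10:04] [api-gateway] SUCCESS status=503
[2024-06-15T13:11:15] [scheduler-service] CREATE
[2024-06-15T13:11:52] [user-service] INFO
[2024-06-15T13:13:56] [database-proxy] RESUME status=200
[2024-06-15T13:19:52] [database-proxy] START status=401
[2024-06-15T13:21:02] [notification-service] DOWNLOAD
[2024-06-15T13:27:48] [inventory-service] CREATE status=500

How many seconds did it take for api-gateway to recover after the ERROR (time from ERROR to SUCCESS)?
244

To calculate recovery time:

1. Find ERROR event for api-gateway: 2024-06-15T13:06:00
2. Find next SUCCESS event for api-gateway: 2024-06-15T13:10:04
3. Recovery time: 2024-06-15T13:10:04 - 2024-06-15T13:06:00 = 244 seconds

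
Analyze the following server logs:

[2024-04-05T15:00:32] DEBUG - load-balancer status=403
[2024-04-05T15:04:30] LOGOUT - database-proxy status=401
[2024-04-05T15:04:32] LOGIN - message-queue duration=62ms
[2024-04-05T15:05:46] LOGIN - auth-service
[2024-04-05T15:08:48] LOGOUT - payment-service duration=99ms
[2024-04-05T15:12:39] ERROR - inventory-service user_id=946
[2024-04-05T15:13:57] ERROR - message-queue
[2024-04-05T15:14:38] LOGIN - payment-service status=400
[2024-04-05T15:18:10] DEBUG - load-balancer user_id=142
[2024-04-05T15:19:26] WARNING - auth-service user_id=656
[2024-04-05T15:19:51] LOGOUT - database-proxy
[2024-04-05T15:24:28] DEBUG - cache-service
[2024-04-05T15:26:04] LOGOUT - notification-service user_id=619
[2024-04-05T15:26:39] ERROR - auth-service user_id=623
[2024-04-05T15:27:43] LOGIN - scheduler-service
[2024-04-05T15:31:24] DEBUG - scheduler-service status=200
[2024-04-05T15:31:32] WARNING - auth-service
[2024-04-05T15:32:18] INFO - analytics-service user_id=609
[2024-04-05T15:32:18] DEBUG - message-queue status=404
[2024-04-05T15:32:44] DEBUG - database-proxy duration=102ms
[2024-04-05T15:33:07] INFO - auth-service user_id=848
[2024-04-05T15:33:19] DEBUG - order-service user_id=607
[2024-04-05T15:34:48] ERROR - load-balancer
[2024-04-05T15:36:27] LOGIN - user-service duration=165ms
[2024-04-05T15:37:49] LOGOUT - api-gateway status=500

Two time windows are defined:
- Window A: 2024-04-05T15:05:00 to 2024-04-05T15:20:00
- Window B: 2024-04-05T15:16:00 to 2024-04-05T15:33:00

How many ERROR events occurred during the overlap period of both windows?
0

To find overlap events:

1. Window A: 2024-04-05T15:05:00 to 2024-04-05T15:20:00
2. Window B: 2024-04-05T15:16:00 to 2024-04-05T15:33:00
3. Overlap period: 2024-04-05T15:16:00 to 2024-04-05T15:20:00
4. Count ERROR events in overlap: 0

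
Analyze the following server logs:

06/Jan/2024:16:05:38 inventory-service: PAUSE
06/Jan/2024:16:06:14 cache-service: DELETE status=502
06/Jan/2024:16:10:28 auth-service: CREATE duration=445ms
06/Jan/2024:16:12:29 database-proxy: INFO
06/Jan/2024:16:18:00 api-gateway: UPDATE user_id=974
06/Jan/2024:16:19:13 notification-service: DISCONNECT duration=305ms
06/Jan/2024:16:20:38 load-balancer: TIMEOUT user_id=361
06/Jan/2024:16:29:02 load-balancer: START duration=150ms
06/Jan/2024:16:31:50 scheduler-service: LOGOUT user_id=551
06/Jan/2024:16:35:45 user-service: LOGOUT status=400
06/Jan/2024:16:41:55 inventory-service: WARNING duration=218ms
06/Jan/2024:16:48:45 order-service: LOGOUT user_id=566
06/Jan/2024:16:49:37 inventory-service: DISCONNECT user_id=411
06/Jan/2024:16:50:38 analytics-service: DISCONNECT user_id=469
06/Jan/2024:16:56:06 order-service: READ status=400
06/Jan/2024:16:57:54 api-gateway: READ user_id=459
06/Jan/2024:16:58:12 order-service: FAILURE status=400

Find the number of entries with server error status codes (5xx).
1

To find matching entries:

1. Pattern to match: server error status codes (5xx)
2. Scan each log entry for the pattern
3. Count matches: 1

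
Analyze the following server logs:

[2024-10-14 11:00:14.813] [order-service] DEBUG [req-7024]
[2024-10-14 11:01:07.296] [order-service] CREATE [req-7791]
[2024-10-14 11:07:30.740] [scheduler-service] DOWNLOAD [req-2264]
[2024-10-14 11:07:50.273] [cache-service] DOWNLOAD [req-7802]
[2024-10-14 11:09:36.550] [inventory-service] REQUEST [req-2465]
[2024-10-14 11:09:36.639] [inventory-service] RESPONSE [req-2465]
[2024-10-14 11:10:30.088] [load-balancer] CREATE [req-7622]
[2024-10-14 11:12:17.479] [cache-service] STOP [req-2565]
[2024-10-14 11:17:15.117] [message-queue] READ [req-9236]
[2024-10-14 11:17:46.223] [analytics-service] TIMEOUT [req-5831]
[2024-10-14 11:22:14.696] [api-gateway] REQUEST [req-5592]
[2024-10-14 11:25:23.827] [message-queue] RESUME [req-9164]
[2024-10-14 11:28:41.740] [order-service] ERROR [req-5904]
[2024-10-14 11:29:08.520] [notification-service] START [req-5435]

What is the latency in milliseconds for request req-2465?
89

To calculate latency:

1. Find REQUEST with id req-2465: 2024-10-14 11:09:36.550
2. Find RESPONSE with id req-2465: 2024-10-14 11:09:36.639
3. Latency: 2024-10-14 11:09:36.639 - 2024-10-14 11:09:36.550 = 89ms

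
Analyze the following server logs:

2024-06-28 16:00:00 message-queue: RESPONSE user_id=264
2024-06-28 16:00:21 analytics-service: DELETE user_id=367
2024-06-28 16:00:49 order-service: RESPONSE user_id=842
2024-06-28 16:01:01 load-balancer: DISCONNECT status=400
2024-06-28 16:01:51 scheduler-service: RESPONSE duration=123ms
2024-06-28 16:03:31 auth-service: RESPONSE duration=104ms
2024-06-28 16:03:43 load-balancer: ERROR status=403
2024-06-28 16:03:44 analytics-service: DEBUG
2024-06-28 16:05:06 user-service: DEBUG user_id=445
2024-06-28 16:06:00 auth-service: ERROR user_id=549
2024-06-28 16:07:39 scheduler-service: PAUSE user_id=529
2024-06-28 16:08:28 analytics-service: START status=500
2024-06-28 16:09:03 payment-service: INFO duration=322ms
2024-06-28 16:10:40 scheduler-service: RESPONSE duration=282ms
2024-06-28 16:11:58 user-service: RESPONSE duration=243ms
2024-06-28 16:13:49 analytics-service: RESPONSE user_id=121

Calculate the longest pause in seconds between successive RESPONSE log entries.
429

To find the longest gap:

1. Extract all RESPONSE events in chronological order
2. Calculate time differences between consecutive events
3. Find the maximum difference
4. Longest gap: 429 seconds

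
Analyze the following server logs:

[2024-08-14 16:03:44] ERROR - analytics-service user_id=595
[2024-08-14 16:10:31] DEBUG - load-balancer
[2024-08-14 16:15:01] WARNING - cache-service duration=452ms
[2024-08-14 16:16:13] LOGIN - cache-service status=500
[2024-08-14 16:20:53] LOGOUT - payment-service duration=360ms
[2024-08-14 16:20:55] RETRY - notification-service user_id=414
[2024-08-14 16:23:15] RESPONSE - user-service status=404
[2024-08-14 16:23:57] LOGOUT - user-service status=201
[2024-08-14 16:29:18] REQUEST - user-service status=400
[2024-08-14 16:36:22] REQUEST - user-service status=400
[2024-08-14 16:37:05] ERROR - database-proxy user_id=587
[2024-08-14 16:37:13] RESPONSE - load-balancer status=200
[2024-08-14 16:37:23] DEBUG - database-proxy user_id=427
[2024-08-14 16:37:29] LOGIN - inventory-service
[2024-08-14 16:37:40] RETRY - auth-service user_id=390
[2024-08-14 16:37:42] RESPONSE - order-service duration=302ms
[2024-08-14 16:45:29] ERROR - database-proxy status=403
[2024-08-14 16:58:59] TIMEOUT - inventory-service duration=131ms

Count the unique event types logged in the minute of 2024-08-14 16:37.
5

To count unique event types:

1. Filter events in the minute starting at 2024-08-14 16:37
2. Extract event types from matching entries
3. Count unique types: 5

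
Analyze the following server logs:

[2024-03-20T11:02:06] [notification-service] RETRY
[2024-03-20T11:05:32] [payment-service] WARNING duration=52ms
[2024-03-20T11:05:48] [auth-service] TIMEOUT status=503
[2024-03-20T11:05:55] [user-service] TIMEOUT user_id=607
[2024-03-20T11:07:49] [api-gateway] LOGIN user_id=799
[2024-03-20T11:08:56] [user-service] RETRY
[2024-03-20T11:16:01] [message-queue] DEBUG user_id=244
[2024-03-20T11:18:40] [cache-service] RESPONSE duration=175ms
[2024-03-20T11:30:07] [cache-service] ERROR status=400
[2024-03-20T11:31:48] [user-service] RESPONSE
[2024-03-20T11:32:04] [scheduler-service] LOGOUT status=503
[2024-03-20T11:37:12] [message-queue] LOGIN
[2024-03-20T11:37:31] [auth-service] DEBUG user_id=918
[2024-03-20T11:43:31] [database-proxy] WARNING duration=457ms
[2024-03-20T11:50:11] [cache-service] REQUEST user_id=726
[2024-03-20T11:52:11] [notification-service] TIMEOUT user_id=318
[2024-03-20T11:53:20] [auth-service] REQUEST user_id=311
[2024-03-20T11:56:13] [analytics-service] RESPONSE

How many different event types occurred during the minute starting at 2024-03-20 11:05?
2

To count unique event types:

1. Filter events in the minute starting at 2024-03-20 11:05
2. Extract event types from matching entries
3. Count unique types: 2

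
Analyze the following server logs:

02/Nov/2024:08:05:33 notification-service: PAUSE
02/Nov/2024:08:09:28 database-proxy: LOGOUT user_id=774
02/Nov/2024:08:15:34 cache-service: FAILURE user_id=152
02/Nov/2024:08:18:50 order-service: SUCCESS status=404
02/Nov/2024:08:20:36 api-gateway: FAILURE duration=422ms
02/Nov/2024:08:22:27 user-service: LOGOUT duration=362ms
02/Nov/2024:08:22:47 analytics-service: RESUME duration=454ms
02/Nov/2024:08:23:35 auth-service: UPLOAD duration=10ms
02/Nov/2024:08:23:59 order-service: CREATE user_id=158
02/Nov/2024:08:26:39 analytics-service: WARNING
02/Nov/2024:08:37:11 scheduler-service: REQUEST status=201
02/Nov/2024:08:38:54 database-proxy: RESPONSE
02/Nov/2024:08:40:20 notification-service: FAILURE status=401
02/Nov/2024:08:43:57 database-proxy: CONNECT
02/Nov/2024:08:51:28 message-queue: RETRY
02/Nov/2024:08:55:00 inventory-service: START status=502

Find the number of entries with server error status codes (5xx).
1

To find matching entries:

1. Pattern to match: server error status codes (5xx)
2. Scan each log entry for the pattern
3. Count matches: 1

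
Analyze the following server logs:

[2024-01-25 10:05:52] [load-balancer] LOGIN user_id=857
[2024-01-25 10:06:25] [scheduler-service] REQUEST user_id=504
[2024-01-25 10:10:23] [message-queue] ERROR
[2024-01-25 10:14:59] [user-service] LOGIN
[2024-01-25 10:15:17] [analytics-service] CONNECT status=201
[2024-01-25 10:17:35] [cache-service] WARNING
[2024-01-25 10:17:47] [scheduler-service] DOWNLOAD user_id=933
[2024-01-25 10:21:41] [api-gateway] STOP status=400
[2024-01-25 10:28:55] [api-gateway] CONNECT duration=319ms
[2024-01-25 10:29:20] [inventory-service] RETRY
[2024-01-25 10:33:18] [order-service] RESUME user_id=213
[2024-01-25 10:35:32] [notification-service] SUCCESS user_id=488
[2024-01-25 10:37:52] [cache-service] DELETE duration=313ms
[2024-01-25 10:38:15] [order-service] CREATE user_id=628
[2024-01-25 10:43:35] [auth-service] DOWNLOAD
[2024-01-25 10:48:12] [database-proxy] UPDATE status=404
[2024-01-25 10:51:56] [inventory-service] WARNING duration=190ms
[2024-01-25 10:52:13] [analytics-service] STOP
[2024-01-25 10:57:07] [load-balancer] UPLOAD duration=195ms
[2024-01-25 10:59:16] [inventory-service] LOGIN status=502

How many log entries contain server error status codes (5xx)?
1

To find matching entries:

1. Pattern to match: server error status codes (5xx)
2. Scan each log entry for the pattern
3. Count matches: 1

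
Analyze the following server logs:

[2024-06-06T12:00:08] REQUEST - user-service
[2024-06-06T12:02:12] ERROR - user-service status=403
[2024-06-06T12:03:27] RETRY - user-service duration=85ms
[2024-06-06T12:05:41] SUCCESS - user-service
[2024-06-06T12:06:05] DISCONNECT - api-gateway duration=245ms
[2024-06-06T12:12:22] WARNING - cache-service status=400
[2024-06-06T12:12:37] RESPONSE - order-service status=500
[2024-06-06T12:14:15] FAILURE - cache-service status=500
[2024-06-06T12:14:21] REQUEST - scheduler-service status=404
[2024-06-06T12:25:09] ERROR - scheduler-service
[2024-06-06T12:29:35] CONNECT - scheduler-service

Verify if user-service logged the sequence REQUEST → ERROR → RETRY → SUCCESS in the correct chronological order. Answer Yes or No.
Yes

To verify sequence order:

1. Find all events in sequence REQUEST → ERROR → RETRY → SUCCESS for user-service
2. Extract their timestamps
3. Check if timestamps are in ascending order
4. Result: Yes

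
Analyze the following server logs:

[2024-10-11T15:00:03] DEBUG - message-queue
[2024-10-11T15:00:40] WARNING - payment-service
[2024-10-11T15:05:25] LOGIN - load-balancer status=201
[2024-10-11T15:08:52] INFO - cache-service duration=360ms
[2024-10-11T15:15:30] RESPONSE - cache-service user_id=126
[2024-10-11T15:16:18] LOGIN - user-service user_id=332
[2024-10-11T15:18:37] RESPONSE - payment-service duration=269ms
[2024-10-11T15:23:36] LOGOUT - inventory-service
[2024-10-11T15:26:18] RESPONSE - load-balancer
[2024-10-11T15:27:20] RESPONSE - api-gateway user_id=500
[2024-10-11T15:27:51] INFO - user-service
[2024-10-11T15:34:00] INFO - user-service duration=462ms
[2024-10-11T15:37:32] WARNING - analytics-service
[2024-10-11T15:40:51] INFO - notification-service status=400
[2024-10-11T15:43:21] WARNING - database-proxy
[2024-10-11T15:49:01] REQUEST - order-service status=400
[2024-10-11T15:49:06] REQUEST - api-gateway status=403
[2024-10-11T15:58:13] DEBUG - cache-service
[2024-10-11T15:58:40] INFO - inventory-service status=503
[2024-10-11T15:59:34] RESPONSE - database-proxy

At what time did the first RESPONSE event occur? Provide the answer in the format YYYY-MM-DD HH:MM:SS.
2024-10-11 15:15:30

To find the first event:

1. Filter for all RESPONSE events
2. Sort by timestamp
3. Select the first one
4. Timestamp: 2024-10-11 15:15:30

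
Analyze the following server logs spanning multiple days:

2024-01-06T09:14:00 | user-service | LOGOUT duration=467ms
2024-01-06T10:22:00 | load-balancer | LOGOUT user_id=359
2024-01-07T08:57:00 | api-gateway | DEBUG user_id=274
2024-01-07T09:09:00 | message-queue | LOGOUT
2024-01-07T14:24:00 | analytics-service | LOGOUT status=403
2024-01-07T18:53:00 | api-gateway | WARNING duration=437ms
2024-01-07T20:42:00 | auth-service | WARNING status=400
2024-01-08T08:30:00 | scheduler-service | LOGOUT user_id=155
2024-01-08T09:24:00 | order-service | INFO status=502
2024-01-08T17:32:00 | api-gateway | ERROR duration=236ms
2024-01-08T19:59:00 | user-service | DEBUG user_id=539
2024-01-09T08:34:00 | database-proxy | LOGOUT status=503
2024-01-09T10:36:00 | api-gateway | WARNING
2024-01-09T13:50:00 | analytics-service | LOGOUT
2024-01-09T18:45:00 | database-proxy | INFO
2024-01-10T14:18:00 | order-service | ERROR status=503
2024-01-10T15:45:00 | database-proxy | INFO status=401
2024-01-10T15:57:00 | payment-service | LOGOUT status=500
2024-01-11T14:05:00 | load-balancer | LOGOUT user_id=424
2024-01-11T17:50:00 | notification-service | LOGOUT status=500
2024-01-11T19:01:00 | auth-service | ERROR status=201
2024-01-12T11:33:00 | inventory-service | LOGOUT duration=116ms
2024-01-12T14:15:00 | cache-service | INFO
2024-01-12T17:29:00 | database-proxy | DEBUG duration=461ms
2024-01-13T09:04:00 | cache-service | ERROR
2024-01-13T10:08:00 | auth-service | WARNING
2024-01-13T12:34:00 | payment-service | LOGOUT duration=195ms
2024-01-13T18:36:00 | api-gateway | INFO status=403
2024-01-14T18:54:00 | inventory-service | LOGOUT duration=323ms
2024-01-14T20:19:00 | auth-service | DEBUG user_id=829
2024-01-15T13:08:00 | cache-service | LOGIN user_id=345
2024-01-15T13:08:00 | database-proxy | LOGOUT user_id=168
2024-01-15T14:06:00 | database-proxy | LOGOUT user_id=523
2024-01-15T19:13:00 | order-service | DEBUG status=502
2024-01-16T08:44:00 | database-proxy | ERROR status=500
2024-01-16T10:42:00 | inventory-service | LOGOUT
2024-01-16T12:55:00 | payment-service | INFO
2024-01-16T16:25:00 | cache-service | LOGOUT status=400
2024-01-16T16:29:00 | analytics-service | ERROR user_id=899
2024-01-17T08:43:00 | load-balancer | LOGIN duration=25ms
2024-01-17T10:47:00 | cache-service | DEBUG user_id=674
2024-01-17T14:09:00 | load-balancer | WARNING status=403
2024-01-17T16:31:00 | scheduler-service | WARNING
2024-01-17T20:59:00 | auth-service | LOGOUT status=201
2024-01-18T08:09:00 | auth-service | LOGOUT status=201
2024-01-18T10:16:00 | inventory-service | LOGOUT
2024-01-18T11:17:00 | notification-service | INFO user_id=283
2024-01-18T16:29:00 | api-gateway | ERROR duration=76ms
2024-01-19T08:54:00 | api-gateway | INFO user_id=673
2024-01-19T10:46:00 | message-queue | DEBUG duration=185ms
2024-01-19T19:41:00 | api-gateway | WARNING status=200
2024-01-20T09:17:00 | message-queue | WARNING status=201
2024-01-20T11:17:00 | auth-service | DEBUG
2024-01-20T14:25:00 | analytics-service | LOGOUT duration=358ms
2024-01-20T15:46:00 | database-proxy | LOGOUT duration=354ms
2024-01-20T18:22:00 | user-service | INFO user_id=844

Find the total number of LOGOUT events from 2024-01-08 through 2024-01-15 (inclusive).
11

To filter by date range:

1. Date range: 2024-01-08 through 2024-01-15, both dates inclusive
2. Filter for LOGOUT events whose date falls in this range
3. Count matching events: 11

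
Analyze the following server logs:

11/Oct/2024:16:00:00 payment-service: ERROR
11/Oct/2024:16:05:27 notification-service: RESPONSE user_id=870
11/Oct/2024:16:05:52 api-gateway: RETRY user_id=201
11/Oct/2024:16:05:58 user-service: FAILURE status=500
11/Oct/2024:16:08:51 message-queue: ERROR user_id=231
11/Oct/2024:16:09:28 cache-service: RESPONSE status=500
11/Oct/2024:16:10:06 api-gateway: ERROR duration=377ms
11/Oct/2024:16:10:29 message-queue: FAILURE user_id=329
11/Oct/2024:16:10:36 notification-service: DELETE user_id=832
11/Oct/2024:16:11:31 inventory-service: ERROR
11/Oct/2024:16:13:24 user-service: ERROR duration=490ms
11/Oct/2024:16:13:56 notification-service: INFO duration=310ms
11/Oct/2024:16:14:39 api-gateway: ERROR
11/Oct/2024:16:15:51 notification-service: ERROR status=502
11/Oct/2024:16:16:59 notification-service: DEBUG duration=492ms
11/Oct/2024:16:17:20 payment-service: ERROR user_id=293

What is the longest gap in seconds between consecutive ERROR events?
531

To find the longest gap:

1. Extract all ERROR events in chronological order
2. Calculate time differences between consecutive events
3. Find the maximum difference
4. Longest gap: 531 seconds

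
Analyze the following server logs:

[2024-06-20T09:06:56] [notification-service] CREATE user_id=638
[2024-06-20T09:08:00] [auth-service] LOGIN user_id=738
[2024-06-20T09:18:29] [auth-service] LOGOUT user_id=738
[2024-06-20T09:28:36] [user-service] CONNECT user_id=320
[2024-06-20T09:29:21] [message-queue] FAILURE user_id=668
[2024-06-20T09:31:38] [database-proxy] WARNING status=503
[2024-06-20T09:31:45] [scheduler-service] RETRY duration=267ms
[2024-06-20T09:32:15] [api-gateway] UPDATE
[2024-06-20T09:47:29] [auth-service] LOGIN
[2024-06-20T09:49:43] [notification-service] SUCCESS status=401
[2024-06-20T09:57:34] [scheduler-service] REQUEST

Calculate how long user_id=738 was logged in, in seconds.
629

To calculate session duration:

1. Find LOGIN event for user_id=738: 2024-06-20T09:08:00
2. Find LOGOUT event for user_id=738: 2024-06-20T09:18:29
3. Session duration: 2024-06-20T09:18:29 - 2024-06-20T09:08:00 = 629 seconds (10 minutes)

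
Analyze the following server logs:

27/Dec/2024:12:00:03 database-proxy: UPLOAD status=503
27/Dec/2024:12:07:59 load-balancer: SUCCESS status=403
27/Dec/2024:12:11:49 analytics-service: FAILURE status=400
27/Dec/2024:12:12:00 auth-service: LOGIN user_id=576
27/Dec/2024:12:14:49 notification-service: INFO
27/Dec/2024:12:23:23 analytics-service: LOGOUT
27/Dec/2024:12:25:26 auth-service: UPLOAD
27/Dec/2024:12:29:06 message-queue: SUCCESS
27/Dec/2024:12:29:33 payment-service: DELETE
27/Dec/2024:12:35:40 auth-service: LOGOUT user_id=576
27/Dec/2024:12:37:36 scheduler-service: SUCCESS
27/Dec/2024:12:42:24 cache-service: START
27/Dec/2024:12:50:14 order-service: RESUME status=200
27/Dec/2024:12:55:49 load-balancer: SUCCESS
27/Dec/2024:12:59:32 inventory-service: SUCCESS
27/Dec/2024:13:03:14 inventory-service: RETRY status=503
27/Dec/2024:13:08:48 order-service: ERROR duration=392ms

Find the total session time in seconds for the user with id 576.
1420

To calculate session duration:

1. Find LOGIN event for user_id=576: 27/Dec/2024:12:12:00
2. Find LOGOUT event for user_id=576: 27/Dec/2024:12:35:40
3. Session duration: 27/Dec/2024:12:35:40 - 27/Dec/2024:12:12:00 = 1420 seconds (23 minutes)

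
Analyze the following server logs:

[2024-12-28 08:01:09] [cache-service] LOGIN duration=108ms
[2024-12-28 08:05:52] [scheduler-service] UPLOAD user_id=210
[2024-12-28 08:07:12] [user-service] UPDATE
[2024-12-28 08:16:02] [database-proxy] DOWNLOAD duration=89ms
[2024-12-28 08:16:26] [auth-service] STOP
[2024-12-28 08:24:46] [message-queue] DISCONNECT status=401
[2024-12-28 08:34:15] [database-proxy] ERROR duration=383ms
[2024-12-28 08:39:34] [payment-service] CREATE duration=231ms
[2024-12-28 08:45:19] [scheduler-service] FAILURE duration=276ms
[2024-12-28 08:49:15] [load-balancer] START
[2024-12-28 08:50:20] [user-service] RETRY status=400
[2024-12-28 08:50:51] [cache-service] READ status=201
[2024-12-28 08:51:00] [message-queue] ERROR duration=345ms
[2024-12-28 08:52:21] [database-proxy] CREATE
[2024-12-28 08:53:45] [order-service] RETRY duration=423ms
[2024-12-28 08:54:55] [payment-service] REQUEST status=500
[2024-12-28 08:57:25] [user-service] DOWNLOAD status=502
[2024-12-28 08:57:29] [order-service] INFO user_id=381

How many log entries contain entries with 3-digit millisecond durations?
6

To find matching entries:

1. Pattern to match: entries with 3-digit millisecond durations
2. Scan each log entry for the pattern
3. Count matches: 6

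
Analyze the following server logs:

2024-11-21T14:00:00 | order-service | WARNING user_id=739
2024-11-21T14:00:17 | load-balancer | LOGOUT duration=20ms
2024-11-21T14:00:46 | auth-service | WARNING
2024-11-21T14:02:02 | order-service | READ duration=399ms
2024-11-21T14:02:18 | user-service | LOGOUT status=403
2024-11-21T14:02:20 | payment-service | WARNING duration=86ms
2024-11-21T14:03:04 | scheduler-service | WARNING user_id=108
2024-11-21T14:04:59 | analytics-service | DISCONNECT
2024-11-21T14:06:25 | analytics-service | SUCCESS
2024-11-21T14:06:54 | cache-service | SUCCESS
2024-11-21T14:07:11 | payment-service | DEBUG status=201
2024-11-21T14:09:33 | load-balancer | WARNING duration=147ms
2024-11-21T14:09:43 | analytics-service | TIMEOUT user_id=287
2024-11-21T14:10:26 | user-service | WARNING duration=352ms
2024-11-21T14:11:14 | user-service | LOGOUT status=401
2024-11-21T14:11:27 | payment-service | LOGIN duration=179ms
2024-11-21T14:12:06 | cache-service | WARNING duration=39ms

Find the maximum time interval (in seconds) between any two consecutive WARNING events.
389

To find the longest gap:

1. Extract all WARNING events in chronological order
2. Calculate time differences between consecutive events
3. Find the maximum difference
4. Longest gap: 389 seconds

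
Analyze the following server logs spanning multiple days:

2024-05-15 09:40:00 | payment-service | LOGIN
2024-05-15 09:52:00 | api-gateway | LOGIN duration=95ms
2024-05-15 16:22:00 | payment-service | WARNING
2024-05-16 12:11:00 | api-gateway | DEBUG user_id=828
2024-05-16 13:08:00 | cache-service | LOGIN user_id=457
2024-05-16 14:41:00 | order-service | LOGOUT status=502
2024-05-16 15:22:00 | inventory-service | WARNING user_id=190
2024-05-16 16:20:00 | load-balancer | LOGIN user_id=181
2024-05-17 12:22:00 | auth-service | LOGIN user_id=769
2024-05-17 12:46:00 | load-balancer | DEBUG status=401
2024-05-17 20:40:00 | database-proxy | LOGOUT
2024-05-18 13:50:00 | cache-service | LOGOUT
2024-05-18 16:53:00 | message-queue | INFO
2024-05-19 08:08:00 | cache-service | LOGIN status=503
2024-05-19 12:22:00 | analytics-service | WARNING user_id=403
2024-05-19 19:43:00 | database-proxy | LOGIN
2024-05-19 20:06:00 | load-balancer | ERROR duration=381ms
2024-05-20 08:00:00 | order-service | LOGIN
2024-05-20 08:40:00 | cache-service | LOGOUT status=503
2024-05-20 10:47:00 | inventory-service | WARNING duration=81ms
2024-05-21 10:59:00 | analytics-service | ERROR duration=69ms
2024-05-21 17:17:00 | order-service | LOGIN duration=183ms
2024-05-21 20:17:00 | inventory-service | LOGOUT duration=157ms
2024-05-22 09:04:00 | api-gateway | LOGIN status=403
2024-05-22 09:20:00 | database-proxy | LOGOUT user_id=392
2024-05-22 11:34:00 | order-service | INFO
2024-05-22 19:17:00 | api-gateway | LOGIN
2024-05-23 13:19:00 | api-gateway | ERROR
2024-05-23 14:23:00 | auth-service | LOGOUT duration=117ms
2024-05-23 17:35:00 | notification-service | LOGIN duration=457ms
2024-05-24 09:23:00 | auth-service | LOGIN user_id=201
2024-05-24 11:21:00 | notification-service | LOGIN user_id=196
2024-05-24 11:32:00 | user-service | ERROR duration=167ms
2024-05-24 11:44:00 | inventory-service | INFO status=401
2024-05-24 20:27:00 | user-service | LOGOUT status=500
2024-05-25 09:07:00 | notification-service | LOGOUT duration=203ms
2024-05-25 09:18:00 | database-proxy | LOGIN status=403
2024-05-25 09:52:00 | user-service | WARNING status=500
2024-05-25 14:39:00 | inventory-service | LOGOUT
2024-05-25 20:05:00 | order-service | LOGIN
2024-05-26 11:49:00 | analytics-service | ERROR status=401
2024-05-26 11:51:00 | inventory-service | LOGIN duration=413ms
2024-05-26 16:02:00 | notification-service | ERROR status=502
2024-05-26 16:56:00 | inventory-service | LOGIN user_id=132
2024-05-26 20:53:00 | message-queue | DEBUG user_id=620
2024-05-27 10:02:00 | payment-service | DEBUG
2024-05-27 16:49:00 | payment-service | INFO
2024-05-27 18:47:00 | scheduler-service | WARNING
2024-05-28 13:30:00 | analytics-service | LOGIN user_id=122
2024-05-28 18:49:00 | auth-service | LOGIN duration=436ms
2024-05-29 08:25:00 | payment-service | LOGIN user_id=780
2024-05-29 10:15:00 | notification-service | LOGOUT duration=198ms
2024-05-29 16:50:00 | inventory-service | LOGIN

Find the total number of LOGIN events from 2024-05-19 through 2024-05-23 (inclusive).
7

To filter by date range:

1. Date range: 2024-05-19 through 2024-05-23, both dates inclusive
2. Filter for LOGIN events whose date falls in this range
3. Count matching events: 7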